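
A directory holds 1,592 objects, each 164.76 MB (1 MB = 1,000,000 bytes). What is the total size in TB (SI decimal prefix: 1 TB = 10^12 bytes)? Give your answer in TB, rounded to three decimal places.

0.262 TB

Total = 1,592 × 164.76 MB = 262297.92 MB
= 262297.92 × 1,000,000 bytes = 262,297,920,000 bytes
1 TB = 1,000,000,000,000 bytes
262,297,920,000 / 1,000,000,000,000 = 0.262 TB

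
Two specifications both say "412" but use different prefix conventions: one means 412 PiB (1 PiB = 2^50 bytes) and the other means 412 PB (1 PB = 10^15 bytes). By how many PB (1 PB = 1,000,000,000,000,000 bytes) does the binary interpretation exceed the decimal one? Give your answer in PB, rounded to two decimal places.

412 PiB = 412 × 1,125,899,906,842,624 = 463,870,761,619,161,088 bytes
412 PB = 412 × 1,000,000,000,000,000 = 412,000,000,000,000,000 bytes
difference = 51,870,761,619,161,088 bytes
51,870,761,619,161,088 / 1,000,000,000,000,000 = 51.87 PB

51.87 PB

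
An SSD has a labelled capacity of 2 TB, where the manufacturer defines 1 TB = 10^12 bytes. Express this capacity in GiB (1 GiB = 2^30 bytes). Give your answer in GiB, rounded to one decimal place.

2 TB × 1,000,000,000,000 bytes/TB = 2,000,000,000,000 bytes
1 GiB = 2^30 bytes = 1,073,741,824 bytes
2,000,000,000,000 / 1,073,741,824 = 1,862.6 GiB

1,862.6 GiB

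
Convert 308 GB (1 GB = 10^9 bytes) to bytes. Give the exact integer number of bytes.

308,000,000,000 bytes

308 × 1,000,000,000 = 308,000,000,000 bytes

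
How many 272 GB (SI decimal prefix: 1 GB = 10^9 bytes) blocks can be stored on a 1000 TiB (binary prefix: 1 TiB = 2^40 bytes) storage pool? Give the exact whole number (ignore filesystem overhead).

4,042

Capacity: 1000 TiB = 1,099,511,627,776,000 bytes
Per item: 272 GB = 272,000,000,000 bytes
⌊1,099,511,627,776,000 / 272,000,000,000⌋ = 4,042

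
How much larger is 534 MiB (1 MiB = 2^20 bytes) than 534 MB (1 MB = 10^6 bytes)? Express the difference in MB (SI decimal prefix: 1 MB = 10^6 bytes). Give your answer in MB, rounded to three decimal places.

25.940 MB

534 MiB = 534 × 1,048,576 = 559,939,584 bytes
534 MB = 534 × 1,000,000 = 534,000,000 bytes
difference = 25,939,584 bytes
25,939,584 / 1,000,000 = 25.940 MB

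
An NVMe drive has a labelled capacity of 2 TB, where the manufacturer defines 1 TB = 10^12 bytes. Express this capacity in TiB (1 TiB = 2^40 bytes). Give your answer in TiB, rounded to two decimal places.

1.82 TiB

2 TB × 1,000,000,000,000 bytes/TB = 2,000,000,000,000 bytes
1 TiB = 2^40 bytes = 1,099,511,627,776 bytes
2,000,000,000,000 / 1,099,511,627,776 = 1.82 TiB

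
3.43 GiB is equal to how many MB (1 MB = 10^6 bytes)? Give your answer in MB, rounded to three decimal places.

3,682.934 MB

3.43 GiB = 3.43 × 2^30 bytes = 3,682,934,456.32 bytes
1 MB = 1,000,000 bytes
3,682,934,456.32 / 1,000,000 = 3,682.934 MB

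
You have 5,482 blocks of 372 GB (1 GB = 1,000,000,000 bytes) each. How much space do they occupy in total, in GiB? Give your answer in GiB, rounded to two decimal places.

1,899,249.85 GiB

Total = 5,482 × 372 GB = 2,039,304 GB
= 2,039,304 × 1,000,000,000 bytes = 2,039,304,000,000,000 bytes
1 GiB = 1,073,741,824 bytes
2,039,304,000,000,000 / 1,073,741,824 = 1,899,249.85 GiB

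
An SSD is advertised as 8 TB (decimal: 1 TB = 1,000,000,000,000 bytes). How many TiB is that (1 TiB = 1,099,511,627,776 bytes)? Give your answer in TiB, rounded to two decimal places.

7.28 TiB

8 TB × 1,000,000,000,000 bytes/TB = 8,000,000,000,000 bytes
1 TiB = 1,099,511,627,776 bytes
8,000,000,000,000 / 1,099,511,627,776 = 7.28 TiB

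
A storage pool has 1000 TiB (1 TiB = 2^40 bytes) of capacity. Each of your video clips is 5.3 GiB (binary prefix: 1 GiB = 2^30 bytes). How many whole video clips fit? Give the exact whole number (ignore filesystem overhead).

Capacity: 1000 TiB = 1,099,511,627,776,000 bytes
Per item: 5.3 GiB = 5,690,831,667.2 bytes
⌊1,099,511,627,776,000 / 5,690,831,667.2⌋ = 193,207

193,207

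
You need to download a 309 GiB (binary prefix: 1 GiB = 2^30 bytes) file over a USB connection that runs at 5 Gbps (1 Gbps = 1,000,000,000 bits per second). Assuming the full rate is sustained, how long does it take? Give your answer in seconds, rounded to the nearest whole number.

531 seconds

309 GiB = 331,786,223,616 bytes = 2,654,289,788,928 bits
5 Gbps = 5,000,000,000 bits/s
time = 2,654,289,788,928 / 5,000,000,000 = 531 s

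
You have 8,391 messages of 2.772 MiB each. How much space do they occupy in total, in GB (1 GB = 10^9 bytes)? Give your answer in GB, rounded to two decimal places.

24.39 GB

Total = 8,391 × 2.772 MiB = 23259.852 MiB
= 23259.852 × 1,048,576 bytes = 24,389,722,570.752 bytes
1 GB = 1,000,000,000 bytes
24,389,722,570.752 / 1,000,000,000 = 24.39 GB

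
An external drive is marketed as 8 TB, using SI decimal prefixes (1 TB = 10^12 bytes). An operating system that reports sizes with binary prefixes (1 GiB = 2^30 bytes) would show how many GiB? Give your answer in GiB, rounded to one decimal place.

8 TB = 8 × 10^12 bytes = 8,000,000,000,000 bytes
1 GiB = 1,073,741,824 bytes
8,000,000,000,000 / 1,073,741,824 = 7,450.6 GiB

7,450.6 GiB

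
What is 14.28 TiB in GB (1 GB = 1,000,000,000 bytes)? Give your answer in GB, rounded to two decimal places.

14.28 TiB × 1,099,511,627,776 bytes/TiB = 15,701,026,044,641.28 bytes
1 GB = 10^9 bytes = 1,000,000,000 bytes
15,701,026,044,641.28 / 1,000,000,000 = 15,701.03 GB

15,701.03 GB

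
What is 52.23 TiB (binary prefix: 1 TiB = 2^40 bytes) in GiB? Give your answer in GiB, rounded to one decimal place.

52.23 TiB = 52.23 × 2^40 bytes = 57,427,492,318,740.48 bytes
1 GiB = 1,073,741,824 bytes
57,427,492,318,740.48 / 1,073,741,824 = 53,483.5 GiB

53,483.5 GiB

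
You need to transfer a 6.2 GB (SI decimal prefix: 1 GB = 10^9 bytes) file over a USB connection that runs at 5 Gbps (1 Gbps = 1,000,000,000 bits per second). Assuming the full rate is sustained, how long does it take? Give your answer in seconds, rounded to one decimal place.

9.9 seconds

6.2 GB = 6,200,000,000 bytes = 49,600,000,000 bits
5 Gbps = 5,000,000,000 bits/s
time = 49,600,000,000 / 5,000,000,000 = 9.9 s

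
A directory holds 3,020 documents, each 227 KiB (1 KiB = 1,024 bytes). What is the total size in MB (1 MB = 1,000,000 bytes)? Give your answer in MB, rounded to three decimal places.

701.993 MB

Total = 3,020 × 227 KiB = 685,540 KiB
= 685,540 × 1,024 bytes = 701,992,960 bytes
1 MB = 1,000,000 bytes
701,992,960 / 1,000,000 = 701.993 MB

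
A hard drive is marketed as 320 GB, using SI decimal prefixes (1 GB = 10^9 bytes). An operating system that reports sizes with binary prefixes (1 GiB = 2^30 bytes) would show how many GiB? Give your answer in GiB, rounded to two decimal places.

320 GB × 1,000,000,000 bytes/GB = 320,000,000,000 bytes
1 GiB = 1,073,741,824 bytes
320,000,000,000 / 1,073,741,824 = 298.02 GiB

298.02 GiB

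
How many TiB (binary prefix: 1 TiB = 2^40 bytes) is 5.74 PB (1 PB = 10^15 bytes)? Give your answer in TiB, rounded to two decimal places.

5.74 PB × 1,000,000,000,000,000 bytes/PB = 5,740,000,000,000,000 bytes
1 TiB = 2^40 bytes = 1,099,511,627,776 bytes
5,740,000,000,000,000 / 1,099,511,627,776 = 5,220.50 TiB

5,220.50 TiB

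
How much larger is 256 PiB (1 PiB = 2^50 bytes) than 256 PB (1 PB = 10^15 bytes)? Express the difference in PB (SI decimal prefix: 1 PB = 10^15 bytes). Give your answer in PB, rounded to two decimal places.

32.23 PB

256 PiB = 256 × 1,125,899,906,842,624 = 288,230,376,151,711,744 bytes
256 PB = 256 × 1,000,000,000,000,000 = 256,000,000,000,000,000 bytes
difference = 32,230,376,151,711,744 bytes
32,230,376,151,711,744 / 1,000,000,000,000,000 = 32.23 PB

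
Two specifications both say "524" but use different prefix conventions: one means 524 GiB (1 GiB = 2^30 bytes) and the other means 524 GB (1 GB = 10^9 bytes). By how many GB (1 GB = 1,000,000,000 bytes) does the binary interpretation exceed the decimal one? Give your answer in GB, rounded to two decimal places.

38.64 GB

524 GiB = 524 × 1,073,741,824 = 562,640,715,776 bytes
524 GB = 524 × 1,000,000,000 = 524,000,000,000 bytes
difference = 38,640,715,776 bytes
38,640,715,776 / 1,000,000,000 = 38.64 GB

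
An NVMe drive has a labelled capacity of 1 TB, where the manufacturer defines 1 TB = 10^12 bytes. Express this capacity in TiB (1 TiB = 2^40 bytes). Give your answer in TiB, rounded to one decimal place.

0.9 TiB

1 TB = 1 × 10^12 bytes = 1,000,000,000,000 bytes
1 TiB = 1,099,511,627,776 bytes
1,000,000,000,000 / 1,099,511,627,776 = 0.9 TiB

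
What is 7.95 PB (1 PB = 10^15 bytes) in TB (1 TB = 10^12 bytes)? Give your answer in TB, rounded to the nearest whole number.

7,950 TB

7.95 PB = 7.95 × 10^15 bytes = 7,950,000,000,000,000 bytes
1 TB = 10^12 bytes = 1,000,000,000,000 bytes
7,950,000,000,000,000 / 1,000,000,000,000 = 7,950 TB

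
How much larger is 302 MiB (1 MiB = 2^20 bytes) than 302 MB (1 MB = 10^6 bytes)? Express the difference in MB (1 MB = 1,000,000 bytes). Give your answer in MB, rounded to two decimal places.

302 MiB = 302 × 1,048,576 = 316,669,952 bytes
302 MB = 302 × 1,000,000 = 302,000,000 bytes
difference = 14,669,952 bytes
14,669,952 / 1,000,000 = 14.67 MB

14.67 MB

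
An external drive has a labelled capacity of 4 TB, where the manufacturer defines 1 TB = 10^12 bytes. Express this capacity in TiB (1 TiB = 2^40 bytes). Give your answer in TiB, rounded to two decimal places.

4 TB = 4 × 10^12 bytes = 4,000,000,000,000 bytes
1 TiB = 2^40 bytes = 1,099,511,627,776 bytes
4,000,000,000,000 / 1,099,511,627,776 = 3.64 TiB

3.64 TiB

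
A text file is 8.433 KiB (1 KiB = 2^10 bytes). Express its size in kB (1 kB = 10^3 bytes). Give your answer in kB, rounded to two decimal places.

8.64 kB

8.433 KiB = 8.433 × 2^10 bytes = 8,635.392 bytes
1 kB = 10^3 bytes = 1,000 bytes
8,635.392 / 1,000 = 8.64 kB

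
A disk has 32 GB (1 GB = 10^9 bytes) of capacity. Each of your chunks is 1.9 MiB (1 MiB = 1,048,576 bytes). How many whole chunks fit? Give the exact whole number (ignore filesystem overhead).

Capacity: 32 GB = 32,000,000,000 bytes
Per item: 1.9 MiB = 1,992,294.4 bytes
⌊32,000,000,000 / 1,992,294.4⌋ = 16,061

16,061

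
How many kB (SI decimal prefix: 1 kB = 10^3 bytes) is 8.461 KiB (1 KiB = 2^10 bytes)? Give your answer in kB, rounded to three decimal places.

8.461 KiB = 8.461 × 2^10 bytes = 8,664.064 bytes
1 kB = 1,000 bytes
8,664.064 / 1,000 = 8.664 kB

8.664 kB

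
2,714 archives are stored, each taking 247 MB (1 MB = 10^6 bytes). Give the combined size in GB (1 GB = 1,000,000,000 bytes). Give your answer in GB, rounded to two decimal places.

670.36 GB

Total = 2,714 × 247 MB = 670,358 MB
= 670,358 × 1,000,000 bytes = 670,358,000,000 bytes
1 GB = 1,000,000,000 bytes
670,358,000,000 / 1,000,000,000 = 670.36 GB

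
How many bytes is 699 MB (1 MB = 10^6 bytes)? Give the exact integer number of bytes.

699,000,000 bytes

699 × 1,000,000 = 699,000,000 bytes  (1 MB = 10^6 bytes)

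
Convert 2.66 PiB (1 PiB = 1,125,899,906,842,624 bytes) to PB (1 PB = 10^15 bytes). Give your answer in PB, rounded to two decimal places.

2.66 PiB = 2.66 × 2^50 bytes = 2,994,893,752,201,379.84 bytes
1 PB = 1,000,000,000,000,000 bytes
2,994,893,752,201,379.84 / 1,000,000,000,000,000 = 2.99 PB

2.99 PB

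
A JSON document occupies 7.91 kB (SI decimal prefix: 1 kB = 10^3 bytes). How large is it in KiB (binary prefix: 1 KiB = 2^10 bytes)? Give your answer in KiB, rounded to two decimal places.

7.72 KiB

7.91 kB = 7.91 × 10^3 bytes = 7,910 bytes
1 KiB = 2^10 bytes = 1,024 bytes
7,910 / 1,024 = 7.72 KiB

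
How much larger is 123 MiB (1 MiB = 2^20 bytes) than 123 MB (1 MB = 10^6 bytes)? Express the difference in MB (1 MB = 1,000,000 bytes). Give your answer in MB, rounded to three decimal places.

123 MiB = 123 × 1,048,576 = 128,974,848 bytes
123 MB = 123 × 1,000,000 = 123,000,000 bytes
difference = 5,974,848 bytes
5,974,848 / 1,000,000 = 5.975 MB

5.975 MB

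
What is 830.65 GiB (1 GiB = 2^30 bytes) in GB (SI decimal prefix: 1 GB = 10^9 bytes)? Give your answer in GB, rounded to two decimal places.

830.65 GiB = 830.65 × 2^30 bytes = 891,903,646,105.6 bytes
1 GB = 1,000,000,000 bytes
891,903,646,105.6 / 1,000,000,000 = 891.90 GB

891.90 GB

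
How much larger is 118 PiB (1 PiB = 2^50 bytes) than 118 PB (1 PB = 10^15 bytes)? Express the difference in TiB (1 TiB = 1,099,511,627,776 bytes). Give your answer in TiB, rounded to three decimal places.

13,511.625 TiB

118 PiB = 118 × 1,125,899,906,842,624 = 132,856,189,007,429,632 bytes
118 PB = 118 × 1,000,000,000,000,000 = 118,000,000,000,000,000 bytes
difference = 14,856,189,007,429,632 bytes
14,856,189,007,429,632 / 1,099,511,627,776 = 13,511.625 TiB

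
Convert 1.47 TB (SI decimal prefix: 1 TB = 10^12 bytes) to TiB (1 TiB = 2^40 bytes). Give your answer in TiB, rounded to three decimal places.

1.337 TiB

1.47 TB × 1,000,000,000,000 bytes/TB = 1,470,000,000,000 bytes
1 TiB = 2^40 bytes = 1,099,511,627,776 bytes
1,470,000,000,000 / 1,099,511,627,776 = 1.337 TiB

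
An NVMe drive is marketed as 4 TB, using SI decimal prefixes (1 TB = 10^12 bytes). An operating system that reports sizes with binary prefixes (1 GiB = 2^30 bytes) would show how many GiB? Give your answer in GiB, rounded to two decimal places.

3,725.29 GiB

4 TB × 1,000,000,000,000 bytes/TB = 4,000,000,000,000 bytes
1 GiB = 1,073,741,824 bytes
4,000,000,000,000 / 1,073,741,824 = 3,725.29 GiB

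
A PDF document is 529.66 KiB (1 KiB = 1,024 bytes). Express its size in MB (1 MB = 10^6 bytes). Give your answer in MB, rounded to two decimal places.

0.54 MB

529.66 KiB × 1,024 bytes/KiB = 542,371.84 bytes
1 MB = 1,000,000 bytes
542,371.84 / 1,000,000 = 0.54 MB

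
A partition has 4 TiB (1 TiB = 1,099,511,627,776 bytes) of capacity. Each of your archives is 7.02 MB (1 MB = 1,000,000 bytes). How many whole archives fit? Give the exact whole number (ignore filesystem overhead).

626,502

Capacity: 4 TiB = 4,398,046,511,104 bytes
Per item: 7.02 MB = 7,020,000 bytes
⌊4,398,046,511,104 / 7,020,000⌋ = 626,502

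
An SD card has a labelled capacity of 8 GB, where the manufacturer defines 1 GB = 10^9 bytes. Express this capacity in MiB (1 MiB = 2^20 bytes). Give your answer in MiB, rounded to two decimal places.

7,629.39 MiB

8 GB = 8 × 10^9 bytes = 8,000,000,000 bytes
1 MiB = 1,048,576 bytes
8,000,000,000 / 1,048,576 = 7,629.39 MiB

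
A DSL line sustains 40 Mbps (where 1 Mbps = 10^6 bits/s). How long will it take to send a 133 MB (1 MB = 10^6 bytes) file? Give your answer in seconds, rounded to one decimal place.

26.6 seconds

133 MB = 133,000,000 bytes = 1,064,000,000 bits
40 Mbps = 40,000,000 bits/s
time = 1,064,000,000 / 40,000,000 = 26.6 s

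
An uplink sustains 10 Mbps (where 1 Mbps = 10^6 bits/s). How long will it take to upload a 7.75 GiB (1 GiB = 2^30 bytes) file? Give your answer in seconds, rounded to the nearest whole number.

7.75 GiB = 8,321,499,136 bytes = 66,571,993,088 bits
10 Mbps = 10,000,000 bits/s
time = 66,571,993,088 / 10,000,000 = 6,657 s

6,657 seconds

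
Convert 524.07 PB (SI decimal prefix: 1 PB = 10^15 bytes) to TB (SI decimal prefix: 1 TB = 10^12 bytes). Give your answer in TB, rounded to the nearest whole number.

524,070 TB

524.07 PB = 524.07 × 10^15 bytes = 524,070,000,000,000,000 bytes
1 TB = 10^12 bytes = 1,000,000,000,000 bytes
524,070,000,000,000,000 / 1,000,000,000,000 = 524,070 TB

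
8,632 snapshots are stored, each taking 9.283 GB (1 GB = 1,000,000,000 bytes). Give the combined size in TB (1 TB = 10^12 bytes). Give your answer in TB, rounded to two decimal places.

Total = 8,632 × 9.283 GB = 80130.856 GB
= 80130.856 × 1,000,000,000 bytes = 80,130,856,000,000 bytes
1 TB = 1,000,000,000,000 bytes
80,130,856,000,000 / 1,000,000,000,000 = 80.13 TB

80.13 TB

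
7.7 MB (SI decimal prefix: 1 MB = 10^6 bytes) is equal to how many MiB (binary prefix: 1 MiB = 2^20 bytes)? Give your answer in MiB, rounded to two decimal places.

7.34 MiB

7.7 MB × 1,000,000 bytes/MB = 7,700,000 bytes
1 MiB = 2^20 bytes = 1,048,576 bytes
7,700,000 / 1,048,576 = 7.34 MiB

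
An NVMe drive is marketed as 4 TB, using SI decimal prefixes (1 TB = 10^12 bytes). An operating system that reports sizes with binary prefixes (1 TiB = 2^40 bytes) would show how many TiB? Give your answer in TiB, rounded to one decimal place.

4 TB = 4 × 10^12 bytes = 4,000,000,000,000 bytes
1 TiB = 1,099,511,627,776 bytes
4,000,000,000,000 / 1,099,511,627,776 = 3.6 TiB

3.6 TiB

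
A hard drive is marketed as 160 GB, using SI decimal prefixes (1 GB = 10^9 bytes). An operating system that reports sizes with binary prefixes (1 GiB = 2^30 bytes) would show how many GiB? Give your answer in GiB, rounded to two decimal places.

149.01 GiB

160 GB = 160 × 10^9 bytes = 160,000,000,000 bytes
1 GiB = 2^30 bytes = 1,073,741,824 bytes
160,000,000,000 / 1,073,741,824 = 149.01 GiB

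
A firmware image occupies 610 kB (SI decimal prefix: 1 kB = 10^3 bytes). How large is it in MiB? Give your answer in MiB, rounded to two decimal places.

610 kB = 610 × 10^3 bytes = 610,000 bytes
1 MiB = 1,048,576 bytes
610,000 / 1,048,576 = 0.58 MiB

0.58 MiB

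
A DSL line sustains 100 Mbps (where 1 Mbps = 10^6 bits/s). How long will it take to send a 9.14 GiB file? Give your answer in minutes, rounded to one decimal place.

13.1 minutes

9.14 GiB = 9,814,000,271.36 bytes = 78,512,002,170.88 bits
100 Mbps = 100,000,000 bits/s
time = 78,512,002,170.88 / 100,000,000 = 785.12 s
785.12 s / 60 = 13.1 minutes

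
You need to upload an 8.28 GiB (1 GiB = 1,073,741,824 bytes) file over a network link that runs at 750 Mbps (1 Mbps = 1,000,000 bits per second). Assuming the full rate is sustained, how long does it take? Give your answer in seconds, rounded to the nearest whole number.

8.28 GiB = 8,890,582,302.72 bytes = 71,124,658,421.76 bits
750 Mbps = 750,000,000 bits/s
time = 71,124,658,421.76 / 750,000,000 = 95 s

95 seconds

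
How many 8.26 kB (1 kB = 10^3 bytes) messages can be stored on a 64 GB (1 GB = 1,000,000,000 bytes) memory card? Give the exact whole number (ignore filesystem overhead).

7,748,184

Capacity: 64 GB = 64,000,000,000 bytes
Per item: 8.26 kB = 8,260 bytes
⌊64,000,000,000 / 8,260⌋ = 7,748,184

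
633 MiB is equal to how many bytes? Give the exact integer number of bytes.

633 × 1,048,576 = 663,748,608 bytes  (1 MiB = 2^20 bytes)

663,748,608 bytes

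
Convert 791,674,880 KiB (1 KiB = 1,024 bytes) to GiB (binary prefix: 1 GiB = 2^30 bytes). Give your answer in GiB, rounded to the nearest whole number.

755 GiB

791,674,880 KiB = 791,674,880 × 2^10 bytes = 810,675,077,120 bytes
1 GiB = 2^30 bytes = 1,073,741,824 bytes
810,675,077,120 / 1,073,741,824 = 755 GiB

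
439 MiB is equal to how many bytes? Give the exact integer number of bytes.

439 × 1,048,576 = 460,324,864 bytes  (1 MiB = 2^20 bytes)

460,324,864 bytes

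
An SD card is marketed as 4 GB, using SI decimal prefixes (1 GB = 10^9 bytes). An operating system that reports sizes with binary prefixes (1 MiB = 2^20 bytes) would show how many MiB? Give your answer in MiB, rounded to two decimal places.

3,814.70 MiB

4 GB × 1,000,000,000 bytes/GB = 4,000,000,000 bytes
1 MiB = 2^20 bytes = 1,048,576 bytes
4,000,000,000 / 1,048,576 = 3,814.70 MiB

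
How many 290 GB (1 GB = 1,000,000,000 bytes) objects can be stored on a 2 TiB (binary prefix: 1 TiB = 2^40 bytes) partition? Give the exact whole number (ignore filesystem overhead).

Capacity: 2 TiB = 2,199,023,255,552 bytes
Per item: 290 GB = 290,000,000,000 bytes
⌊2,199,023,255,552 / 290,000,000,000⌋ = 7

7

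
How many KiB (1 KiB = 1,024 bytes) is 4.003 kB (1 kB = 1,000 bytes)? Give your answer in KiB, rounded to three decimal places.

4.003 kB = 4.003 × 10^3 bytes = 4,003 bytes
1 KiB = 2^10 bytes = 1,024 bytes
4,003 / 1,024 = 3.909 KiB

3.909 KiB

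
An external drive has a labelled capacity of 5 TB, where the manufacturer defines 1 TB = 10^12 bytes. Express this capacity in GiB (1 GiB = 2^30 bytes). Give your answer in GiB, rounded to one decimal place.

4,656.6 GiB

5 TB = 5 × 10^12 bytes = 5,000,000,000,000 bytes
1 GiB = 1,073,741,824 bytes
5,000,000,000,000 / 1,073,741,824 = 4,656.6 GiB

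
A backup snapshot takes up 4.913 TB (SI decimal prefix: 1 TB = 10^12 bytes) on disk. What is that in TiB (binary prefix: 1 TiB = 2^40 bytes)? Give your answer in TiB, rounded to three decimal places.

4.468 TiB

4.913 TB = 4.913 × 10^12 bytes = 4,913,000,000,000 bytes
1 TiB = 1,099,511,627,776 bytes
4,913,000,000,000 / 1,099,511,627,776 = 4.468 TiB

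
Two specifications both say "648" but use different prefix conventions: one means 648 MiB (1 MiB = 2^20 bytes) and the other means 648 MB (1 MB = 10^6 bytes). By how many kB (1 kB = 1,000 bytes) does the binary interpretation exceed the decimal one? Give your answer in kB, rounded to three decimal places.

31,477.248 kB

648 MiB = 648 × 1,048,576 = 679,477,248 bytes
648 MB = 648 × 1,000,000 = 648,000,000 bytes
difference = 31,477,248 bytes
31,477,248 / 1,000 = 31,477.248 kB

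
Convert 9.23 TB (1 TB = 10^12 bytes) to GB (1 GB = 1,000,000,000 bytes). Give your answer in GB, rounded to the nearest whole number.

9,230 GB

9.23 TB = 9.23 × 10^12 bytes = 9,230,000,000,000 bytes
1 GB = 10^9 bytes = 1,000,000,000 bytes
9,230,000,000,000 / 1,000,000,000 = 9,230 GB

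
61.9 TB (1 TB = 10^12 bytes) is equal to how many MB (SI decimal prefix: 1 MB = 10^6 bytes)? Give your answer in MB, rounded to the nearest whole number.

61,900,000 MB

61.9 TB × 1,000,000,000,000 bytes/TB = 61,900,000,000,000 bytes
1 MB = 1,000,000 bytes
61,900,000,000,000 / 1,000,000 = 61,900,000 MB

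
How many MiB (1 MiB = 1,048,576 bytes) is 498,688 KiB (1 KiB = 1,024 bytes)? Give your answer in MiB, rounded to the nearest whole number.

487 MiB

498,688 KiB = 498,688 × 2^10 bytes = 510,656,512 bytes
1 MiB = 2^20 bytes = 1,048,576 bytes
510,656,512 / 1,048,576 = 487 MiB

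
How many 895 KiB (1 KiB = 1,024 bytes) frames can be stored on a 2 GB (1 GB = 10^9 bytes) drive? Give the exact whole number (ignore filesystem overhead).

Capacity: 2 GB = 2,000,000,000 bytes
Per item: 895 KiB = 916,480 bytes
⌊2,000,000,000 / 916,480⌋ = 2,182

2,182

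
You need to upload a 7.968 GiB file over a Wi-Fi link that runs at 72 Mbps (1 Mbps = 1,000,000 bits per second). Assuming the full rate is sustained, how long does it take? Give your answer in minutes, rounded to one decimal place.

15.8 minutes

7.968 GiB = 8,555,574,853.632 bytes = 68,444,598,829.056 bits
72 Mbps = 72,000,000 bits/s
time = 68,444,598,829.056 / 72,000,000 = 950.62 s
950.62 s / 60 = 15.8 minutes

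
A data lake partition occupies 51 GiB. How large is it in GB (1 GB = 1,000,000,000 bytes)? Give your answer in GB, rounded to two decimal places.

54.76 GB

51 GiB × 1,073,741,824 bytes/GiB = 54,760,833,024 bytes
1 GB = 10^9 bytes = 1,000,000,000 bytes
54,760,833,024 / 1,000,000,000 = 54.76 GB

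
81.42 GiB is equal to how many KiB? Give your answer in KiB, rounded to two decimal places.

85,375,057.92 KiB

81.42 GiB = 81.42 × 2^30 bytes = 87,424,059,310.08 bytes
1 KiB = 2^10 bytes = 1,024 bytes
87,424,059,310.08 / 1,024 = 85,375,057.92 KiB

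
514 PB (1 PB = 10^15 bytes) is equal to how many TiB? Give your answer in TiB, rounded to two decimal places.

467,480.28 TiB

514 PB × 1,000,000,000,000,000 bytes/PB = 514,000,000,000,000,000 bytes
1 TiB = 2^40 bytes = 1,099,511,627,776 bytes
514,000,000,000,000,000 / 1,099,511,627,776 = 467,480.28 TiB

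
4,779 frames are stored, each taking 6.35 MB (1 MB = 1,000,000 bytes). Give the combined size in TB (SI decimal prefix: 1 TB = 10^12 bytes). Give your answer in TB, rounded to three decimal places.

0.030 TB

Total = 4,779 × 6.35 MB = 30346.65 MB
= 30346.65 × 1,000,000 bytes = 30,346,650,000 bytes
1 TB = 1,000,000,000,000 bytes
30,346,650,000 / 1,000,000,000,000 = 0.030 TB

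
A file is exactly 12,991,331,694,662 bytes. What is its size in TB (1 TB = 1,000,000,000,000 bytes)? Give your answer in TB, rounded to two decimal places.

12,991,331,694,662 bytes given.
1 TB = 10^12 bytes = 1,000,000,000,000 bytes
12,991,331,694,662 / 1,000,000,000,000 = 12.99 TB

12.99 TB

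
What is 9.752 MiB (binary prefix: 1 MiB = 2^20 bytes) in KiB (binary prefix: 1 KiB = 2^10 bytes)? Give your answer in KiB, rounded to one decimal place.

9.752 MiB = 9.752 × 2^20 bytes = 10,225,713.152 bytes
1 KiB = 2^10 bytes = 1,024 bytes
10,225,713.152 / 1,024 = 9,986.0 KiB

9,986.0 KiB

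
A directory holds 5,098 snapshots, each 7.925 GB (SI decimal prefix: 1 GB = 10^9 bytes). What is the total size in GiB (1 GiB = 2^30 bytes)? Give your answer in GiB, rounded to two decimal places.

Total = 5,098 × 7.925 GB = 40401.65 GB
= 40401.65 × 1,000,000,000 bytes = 40,401,650,000,000 bytes
1 GiB = 1,073,741,824 bytes
40,401,650,000,000 / 1,073,741,824 = 37,626.97 GiB

37,626.97 GiB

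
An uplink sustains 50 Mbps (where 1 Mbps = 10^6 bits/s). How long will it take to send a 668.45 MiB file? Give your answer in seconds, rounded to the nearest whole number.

668.45 MiB = 700,920,627.2 bytes = 5,607,365,017.6 bits
50 Mbps = 50,000,000 bits/s
time = 5,607,365,017.6 / 50,000,000 = 112 s

112 seconds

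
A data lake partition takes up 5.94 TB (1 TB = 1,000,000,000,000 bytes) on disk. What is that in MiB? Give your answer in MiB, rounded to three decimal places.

5.94 TB = 5.94 × 10^12 bytes = 5,940,000,000,000 bytes
1 MiB = 2^20 bytes = 1,048,576 bytes
5,940,000,000,000 / 1,048,576 = 5,664,825.439 MiB

5,664,825.439 MiB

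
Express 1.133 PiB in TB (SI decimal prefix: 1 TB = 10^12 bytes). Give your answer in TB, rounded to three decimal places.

1,275.645 TB

1.133 PiB = 1.133 × 2^50 bytes = 1,275,644,594,452,692.992 bytes
1 TB = 1,000,000,000,000 bytes
1,275,644,594,452,692.992 / 1,000,000,000,000 = 1,275.645 TB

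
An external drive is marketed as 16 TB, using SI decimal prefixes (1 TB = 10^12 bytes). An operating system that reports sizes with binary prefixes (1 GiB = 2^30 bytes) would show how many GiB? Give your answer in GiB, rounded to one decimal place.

16 TB = 16 × 10^12 bytes = 16,000,000,000,000 bytes
1 GiB = 2^30 bytes = 1,073,741,824 bytes
16,000,000,000,000 / 1,073,741,824 = 14,901.2 GiB

14,901.2 GiB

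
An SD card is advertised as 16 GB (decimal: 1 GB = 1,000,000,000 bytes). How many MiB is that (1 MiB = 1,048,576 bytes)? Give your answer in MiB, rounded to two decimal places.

16 GB = 16 × 10^9 bytes = 16,000,000,000 bytes
1 MiB = 2^20 bytes = 1,048,576 bytes
16,000,000,000 / 1,048,576 = 15,258.79 MiB

15,258.79 MiB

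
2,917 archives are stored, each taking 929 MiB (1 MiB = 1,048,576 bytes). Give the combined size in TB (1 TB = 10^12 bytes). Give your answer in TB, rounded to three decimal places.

2.842 TB

Total = 2,917 × 929 MiB = 2,709,893 MiB
= 2,709,893 × 1,048,576 bytes = 2,841,528,762,368 bytes
1 TB = 1,000,000,000,000 bytes
2,841,528,762,368 / 1,000,000,000,000 = 2.842 TB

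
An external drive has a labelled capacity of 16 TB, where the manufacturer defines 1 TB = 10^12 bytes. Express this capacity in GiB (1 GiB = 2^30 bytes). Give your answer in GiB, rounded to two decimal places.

14,901.16 GiB

16 TB = 16 × 10^12 bytes = 16,000,000,000,000 bytes
1 GiB = 1,073,741,824 bytes
16,000,000,000,000 / 1,073,741,824 = 14,901.16 GiB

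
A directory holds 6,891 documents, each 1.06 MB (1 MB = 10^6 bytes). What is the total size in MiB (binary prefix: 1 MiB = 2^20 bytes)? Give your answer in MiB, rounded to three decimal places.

Total = 6,891 × 1.06 MB = 7304.46 MB
= 7304.46 × 1,000,000 bytes = 7,304,460,000 bytes
1 MiB = 1,048,576 bytes
7,304,460,000 / 1,048,576 = 6,966.076 MiB

6,966.076 MiB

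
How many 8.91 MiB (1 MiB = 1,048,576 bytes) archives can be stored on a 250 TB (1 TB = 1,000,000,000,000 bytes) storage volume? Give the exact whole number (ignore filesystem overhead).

26,758,538

Capacity: 250 TB = 250,000,000,000,000 bytes
Per item: 8.91 MiB = 9,342,812.16 bytes
⌊250,000,000,000,000 / 9,342,812.16⌋ = 26,758,538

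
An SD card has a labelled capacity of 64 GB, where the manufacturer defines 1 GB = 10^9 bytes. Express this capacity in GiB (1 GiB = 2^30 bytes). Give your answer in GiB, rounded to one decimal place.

64 GB × 1,000,000,000 bytes/GB = 64,000,000,000 bytes
1 GiB = 2^30 bytes = 1,073,741,824 bytes
64,000,000,000 / 1,073,741,824 = 59.6 GiB

59.6 GiB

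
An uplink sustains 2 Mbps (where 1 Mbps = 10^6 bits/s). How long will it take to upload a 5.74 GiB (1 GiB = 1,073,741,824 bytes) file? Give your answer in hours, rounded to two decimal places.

5.74 GiB = 6,163,278,069.76 bytes = 49,306,224,558.08 bits
2 Mbps = 2,000,000 bits/s
time = 49,306,224,558.08 / 2,000,000 = 24,653.1123 s
24,653.1123 s / 3600 = 6.85 hours

6.85 hours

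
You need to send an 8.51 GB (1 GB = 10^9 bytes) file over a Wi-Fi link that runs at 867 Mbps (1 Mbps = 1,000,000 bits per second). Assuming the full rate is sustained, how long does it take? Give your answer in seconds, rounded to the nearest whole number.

79 seconds

8.51 GB = 8,510,000,000 bytes = 68,080,000,000 bits
867 Mbps = 867,000,000 bits/s
time = 68,080,000,000 / 867,000,000 = 79 s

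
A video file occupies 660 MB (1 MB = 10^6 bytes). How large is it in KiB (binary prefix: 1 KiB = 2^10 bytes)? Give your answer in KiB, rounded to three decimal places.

644,531.250 KiB

660 MB = 660 × 10^6 bytes = 660,000,000 bytes
1 KiB = 1,024 bytes
660,000,000 / 1,024 = 644,531.250 KiB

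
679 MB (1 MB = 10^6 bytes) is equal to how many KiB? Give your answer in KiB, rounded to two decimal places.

663,085.94 KiB

679 MB = 679 × 10^6 bytes = 679,000,000 bytes
1 KiB = 1,024 bytes
679,000,000 / 1,024 = 663,085.94 KiB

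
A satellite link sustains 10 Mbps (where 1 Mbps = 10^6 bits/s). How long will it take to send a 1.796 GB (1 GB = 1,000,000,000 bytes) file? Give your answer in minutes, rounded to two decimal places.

23.95 minutes

1.796 GB = 1,796,000,000 bytes = 14,368,000,000 bits
10 Mbps = 10,000,000 bits/s
time = 14,368,000,000 / 10,000,000 = 1,436.800 s
1,436.800 s / 60 = 23.95 minutes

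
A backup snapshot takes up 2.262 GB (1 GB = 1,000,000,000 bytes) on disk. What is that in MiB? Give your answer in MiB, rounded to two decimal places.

2.262 GB = 2.262 × 10^9 bytes = 2,262,000,000 bytes
1 MiB = 2^20 bytes = 1,048,576 bytes
2,262,000,000 / 1,048,576 = 2,157.21 MiB

2,157.21 MiB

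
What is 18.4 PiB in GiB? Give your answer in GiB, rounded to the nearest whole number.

18.4 PiB × 1,125,899,906,842,624 bytes/PiB = 20,716,558,285,904,281.6 bytes
1 GiB = 2^30 bytes = 1,073,741,824 bytes
20,716,558,285,904,281.6 / 1,073,741,824 = 19,293,798 GiB

19,293,798 GiB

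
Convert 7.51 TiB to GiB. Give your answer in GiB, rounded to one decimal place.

7,690.2 GiB

7.51 TiB = 7.51 × 2^40 bytes = 8,257,332,324,597.76 bytes
1 GiB = 2^30 bytes = 1,073,741,824 bytes
8,257,332,324,597.76 / 1,073,741,824 = 7,690.2 GiB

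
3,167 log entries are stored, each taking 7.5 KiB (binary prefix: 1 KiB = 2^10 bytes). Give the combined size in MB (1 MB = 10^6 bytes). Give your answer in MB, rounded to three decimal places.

24.323 MB

Total = 3,167 × 7.5 KiB = 23752.5 KiB
= 23752.5 × 1,024 bytes = 24,322,560 bytes
1 MB = 1,000,000 bytes
24,322,560 / 1,000,000 = 24.323 MB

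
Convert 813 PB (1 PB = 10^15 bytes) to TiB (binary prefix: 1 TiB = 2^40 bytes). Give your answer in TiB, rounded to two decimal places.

739,419.19 TiB

813 PB = 813 × 10^15 bytes = 813,000,000,000,000,000 bytes
1 TiB = 2^40 bytes = 1,099,511,627,776 bytes
813,000,000,000,000,000 / 1,099,511,627,776 = 739,419.19 TiB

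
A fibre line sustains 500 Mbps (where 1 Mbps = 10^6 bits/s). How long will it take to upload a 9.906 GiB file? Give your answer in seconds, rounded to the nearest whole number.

170 seconds

9.906 GiB = 10,636,486,508.544 bytes = 85,091,892,068.352 bits
500 Mbps = 500,000,000 bits/s
time = 85,091,892,068.352 / 500,000,000 = 170 s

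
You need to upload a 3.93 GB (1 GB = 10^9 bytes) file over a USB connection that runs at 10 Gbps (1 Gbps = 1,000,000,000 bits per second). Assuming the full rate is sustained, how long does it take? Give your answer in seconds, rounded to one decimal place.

3.93 GB = 3,930,000,000 bytes = 31,440,000,000 bits
10 Gbps = 10,000,000,000 bits/s
time = 31,440,000,000 / 10,000,000,000 = 3.1 s

3.1 seconds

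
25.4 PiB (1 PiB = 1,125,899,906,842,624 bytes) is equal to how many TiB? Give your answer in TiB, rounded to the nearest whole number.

26,010 TiB

25.4 PiB = 25.4 × 2^50 bytes = 28,597,857,633,802,649.6 bytes
1 TiB = 1,099,511,627,776 bytes
28,597,857,633,802,649.6 / 1,099,511,627,776 = 26,010 TiB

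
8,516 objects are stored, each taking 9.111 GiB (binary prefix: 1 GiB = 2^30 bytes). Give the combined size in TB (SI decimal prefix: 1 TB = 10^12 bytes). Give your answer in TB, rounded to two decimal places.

83.31 TB

Total = 8,516 × 9.111 GiB = 77589.276 GiB
= 77589.276 × 1,073,741,824 bytes = 83,310,850,735,079.424 bytes
1 TB = 1,000,000,000,000 bytes
83,310,850,735,079.424 / 1,000,000,000,000 = 83.31 TB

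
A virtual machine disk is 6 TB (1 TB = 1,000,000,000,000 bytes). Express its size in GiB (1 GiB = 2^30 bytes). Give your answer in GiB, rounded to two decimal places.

5,587.94 GiB

6 TB = 6 × 10^12 bytes = 6,000,000,000,000 bytes
1 GiB = 2^30 bytes = 1,073,741,824 bytes
6,000,000,000,000 / 1,073,741,824 = 5,587.94 GiB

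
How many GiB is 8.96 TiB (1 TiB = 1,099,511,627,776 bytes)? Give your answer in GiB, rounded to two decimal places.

9,175.04 GiB

8.96 TiB × 1,099,511,627,776 bytes/TiB = 9,851,624,184,872.96 bytes
1 GiB = 2^30 bytes = 1,073,741,824 bytes
9,851,624,184,872.96 / 1,073,741,824 = 9,175.04 GiB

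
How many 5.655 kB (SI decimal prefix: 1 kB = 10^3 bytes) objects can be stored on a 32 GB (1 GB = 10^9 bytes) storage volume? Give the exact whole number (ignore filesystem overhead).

5,658,709

Capacity: 32 GB = 32,000,000,000 bytes
Per item: 5.655 kB = 5,655 bytes
⌊32,000,000,000 / 5,655⌋ = 5,658,709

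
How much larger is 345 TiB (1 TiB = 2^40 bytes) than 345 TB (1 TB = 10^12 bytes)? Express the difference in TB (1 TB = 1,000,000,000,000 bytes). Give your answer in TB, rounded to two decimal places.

34.33 TB

345 TiB = 345 × 1,099,511,627,776 = 379,331,511,582,720 bytes
345 TB = 345 × 1,000,000,000,000 = 345,000,000,000,000 bytes
difference = 34,331,511,582,720 bytes
34,331,511,582,720 / 1,000,000,000,000 = 34.33 TB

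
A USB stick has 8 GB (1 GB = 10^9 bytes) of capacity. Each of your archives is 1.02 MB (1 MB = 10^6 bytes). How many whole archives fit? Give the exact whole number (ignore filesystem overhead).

Capacity: 8 GB = 8,000,000,000 bytes
Per item: 1.02 MB = 1,020,000 bytes
⌊8,000,000,000 / 1,020,000⌋ = 7,843

7,843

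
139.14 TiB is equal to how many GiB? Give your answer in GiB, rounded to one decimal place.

139.14 TiB × 1,099,511,627,776 bytes/TiB = 152,986,047,888,752.64 bytes
1 GiB = 1,073,741,824 bytes
152,986,047,888,752.64 / 1,073,741,824 = 142,479.4 GiB

142,479.4 GiB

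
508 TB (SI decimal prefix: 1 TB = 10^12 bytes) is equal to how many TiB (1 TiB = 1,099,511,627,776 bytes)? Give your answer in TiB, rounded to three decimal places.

508 TB × 1,000,000,000,000 bytes/TB = 508,000,000,000,000 bytes
1 TiB = 1,099,511,627,776 bytes
508,000,000,000,000 / 1,099,511,627,776 = 462.023 TiB

462.023 TiB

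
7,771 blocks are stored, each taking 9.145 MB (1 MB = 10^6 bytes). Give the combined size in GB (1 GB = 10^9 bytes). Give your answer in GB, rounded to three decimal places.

71.066 GB

Total = 7,771 × 9.145 MB = 71065.795 MB
= 71065.795 × 1,000,000 bytes = 71,065,795,000 bytes
1 GB = 1,000,000,000 bytes
71,065,795,000 / 1,000,000,000 = 71.066 GB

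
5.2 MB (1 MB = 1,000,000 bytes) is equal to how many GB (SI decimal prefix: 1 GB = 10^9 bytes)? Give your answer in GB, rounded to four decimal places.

5.2 MB = 5.2 × 10^6 bytes = 5,200,000 bytes
1 GB = 1,000,000,000 bytes
5,200,000 / 1,000,000,000 = 0.0052 GB

0.0052 GB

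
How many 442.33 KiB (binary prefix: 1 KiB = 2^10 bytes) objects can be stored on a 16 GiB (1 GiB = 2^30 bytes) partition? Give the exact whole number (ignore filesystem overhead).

Capacity: 16 GiB = 17,179,869,184 bytes
Per item: 442.33 KiB = 452,945.92 bytes
⌊17,179,869,184 / 452,945.92⌋ = 37,929

37,929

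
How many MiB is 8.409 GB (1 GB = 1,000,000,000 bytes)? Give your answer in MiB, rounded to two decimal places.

8.409 GB = 8.409 × 10^9 bytes = 8,409,000,000 bytes
1 MiB = 1,048,576 bytes
8,409,000,000 / 1,048,576 = 8,019.45 MiB

8,019.45 MiB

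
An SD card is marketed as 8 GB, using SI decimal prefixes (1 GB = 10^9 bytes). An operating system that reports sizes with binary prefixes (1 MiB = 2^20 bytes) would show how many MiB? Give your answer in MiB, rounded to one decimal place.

8 GB × 1,000,000,000 bytes/GB = 8,000,000,000 bytes
1 MiB = 1,048,576 bytes
8,000,000,000 / 1,048,576 = 7,629.4 MiB

7,629.4 MiB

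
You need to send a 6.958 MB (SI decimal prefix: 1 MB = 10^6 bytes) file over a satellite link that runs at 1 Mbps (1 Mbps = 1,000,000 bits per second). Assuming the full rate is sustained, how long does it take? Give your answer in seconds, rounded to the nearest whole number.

56 seconds

6.958 MB = 6,958,000 bytes = 55,664,000 bits
1 Mbps = 1,000,000 bits/s
time = 55,664,000 / 1,000,000 = 56 s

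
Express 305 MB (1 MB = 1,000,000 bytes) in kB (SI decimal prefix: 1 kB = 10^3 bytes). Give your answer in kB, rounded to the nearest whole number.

305 MB = 305 × 10^6 bytes = 305,000,000 bytes
1 kB = 10^3 bytes = 1,000 bytes
305,000,000 / 1,000 = 305,000 kB

305,000 kB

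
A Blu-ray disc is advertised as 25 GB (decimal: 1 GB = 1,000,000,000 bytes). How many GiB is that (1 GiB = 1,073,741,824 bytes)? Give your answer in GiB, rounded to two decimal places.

25 GB = 25 × 10^9 bytes = 25,000,000,000 bytes
1 GiB = 2^30 bytes = 1,073,741,824 bytes
25,000,000,000 / 1,073,741,824 = 23.28 GiB

23.28 GiB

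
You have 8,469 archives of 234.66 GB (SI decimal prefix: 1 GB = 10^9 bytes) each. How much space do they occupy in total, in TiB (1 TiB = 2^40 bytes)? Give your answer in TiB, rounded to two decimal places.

1,807.47 TiB

Total = 8,469 × 234.66 GB = 1987335.54 GB
= 1987335.54 × 1,000,000,000 bytes = 1,987,335,540,000,000 bytes
1 TiB = 1,099,511,627,776 bytes
1,987,335,540,000,000 / 1,099,511,627,776 = 1,807.47 TiB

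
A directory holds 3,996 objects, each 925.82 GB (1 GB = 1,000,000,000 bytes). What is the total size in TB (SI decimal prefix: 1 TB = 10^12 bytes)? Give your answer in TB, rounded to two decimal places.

3,699.58 TB

Total = 3,996 × 925.82 GB = 3699576.72 GB
= 3699576.72 × 1,000,000,000 bytes = 3,699,576,720,000,000 bytes
1 TB = 1,000,000,000,000 bytes
3,699,576,720,000,000 / 1,000,000,000,000 = 3,699.58 TB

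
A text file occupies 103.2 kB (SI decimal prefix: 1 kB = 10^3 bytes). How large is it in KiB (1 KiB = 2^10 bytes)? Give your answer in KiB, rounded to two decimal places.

100.78 KiB

103.2 kB × 1,000 bytes/kB = 103,200 bytes
1 KiB = 2^10 bytes = 1,024 bytes
103,200 / 1,024 = 100.78 KiB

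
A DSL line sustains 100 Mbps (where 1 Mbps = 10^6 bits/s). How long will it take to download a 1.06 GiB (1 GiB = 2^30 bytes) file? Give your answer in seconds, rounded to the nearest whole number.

1.06 GiB = 1,138,166,333.44 bytes = 9,105,330,667.52 bits
100 Mbps = 100,000,000 bits/s
time = 9,105,330,667.52 / 100,000,000 = 91 s

91 seconds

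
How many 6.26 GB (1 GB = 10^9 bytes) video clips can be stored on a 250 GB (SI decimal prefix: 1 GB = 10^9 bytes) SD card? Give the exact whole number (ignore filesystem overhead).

39

Capacity: 250 GB = 250,000,000,000 bytes
Per item: 6.26 GB = 6,260,000,000 bytes
⌊250,000,000,000 / 6,260,000,000⌋ = 39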